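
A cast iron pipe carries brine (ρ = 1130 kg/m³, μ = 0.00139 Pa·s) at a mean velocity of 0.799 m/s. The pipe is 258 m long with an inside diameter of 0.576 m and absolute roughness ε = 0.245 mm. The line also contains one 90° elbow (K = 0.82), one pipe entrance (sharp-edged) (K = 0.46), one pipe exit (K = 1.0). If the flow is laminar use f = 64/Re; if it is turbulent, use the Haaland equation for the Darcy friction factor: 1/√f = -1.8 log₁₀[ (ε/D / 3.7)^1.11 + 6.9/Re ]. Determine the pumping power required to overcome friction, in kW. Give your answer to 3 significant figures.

P ≈ 0.755 kW

Reynolds number Re = ρVD/μ = 1130 · 0.799 · 0.576 / 0.00139 = 3.741e+05.
Re > 4000 → turbulent. Relative roughness ε/D = 0.000245/0.576 = 0.000425. Haaland: 1/√f = -1.8 log₁₀[(0.000425/3.7)^1.11 + 6.9/3.741e+05] = -1.8 log₁₀[4.24e-05 + 1.84e-05] = 7.589, so f = 0.01736.
Total minor-loss coefficient ΣK = 1·0.82 + 1·0.46 + 1·1 = 2.28.
ΔP = [f·L/D + ΣK]·(ρV²/2) = [0.01736·258/0.576 + 2.28]·(1130·0.799²/2) = [7.778 + 2.28]·360.7 = 3628 Pa.
Q = V·A = 0.799·0.2606 = 0.2082 m³/s.
Pumping power P = QΔP = 0.2082·3628 = 755.3 W = 0.755 kW.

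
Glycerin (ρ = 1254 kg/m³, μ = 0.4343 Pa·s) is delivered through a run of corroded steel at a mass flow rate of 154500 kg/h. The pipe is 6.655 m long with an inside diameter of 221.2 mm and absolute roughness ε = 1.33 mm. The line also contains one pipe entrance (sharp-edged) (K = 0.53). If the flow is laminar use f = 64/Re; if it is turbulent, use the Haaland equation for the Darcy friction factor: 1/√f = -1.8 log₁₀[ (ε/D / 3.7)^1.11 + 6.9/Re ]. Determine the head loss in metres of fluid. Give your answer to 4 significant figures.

ṁ = 154500 kg/h = 154500/3600 = 42.92 kg/s.
A = πD²/4 = π(0.2212)²/4 = 0.03843 m²; mean velocity V = ṁ/(ρA) = 42.92/(1254 · 0.03843) = 0.8906 m/s.
Reynolds number Re = ρVD/μ = 1254 · 0.8906 · 0.2212 / 0.434 = 568.8.
Re < 2300 → laminar flow, so f = 64/Re = 64/568.8 = 0.1125 (the turbulent correlation is not needed).
Total minor-loss coefficient ΣK = 1·0.53 = 0.53.
ΔP = [f·L/D + ΣK]·(ρV²/2) = [0.1125·6.655/0.2212 + 0.53]·(1254·0.8906²/2) = [3.385 + 0.53]·497.3 = 1947 Pa.
Head loss h_f = ΔP/(ρg) = 1947/(1254·9.81) = 0.1583 m.

h_f ≈ 0.1583 m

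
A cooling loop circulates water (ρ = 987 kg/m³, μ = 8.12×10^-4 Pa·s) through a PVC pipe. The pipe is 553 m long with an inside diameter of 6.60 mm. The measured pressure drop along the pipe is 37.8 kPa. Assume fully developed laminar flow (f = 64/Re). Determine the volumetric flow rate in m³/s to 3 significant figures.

Q ≈ 3.92×10^-6 m³/s

For laminar flow, f = 64/Re with Re = ρVD/μ, so Darcy-Weisbach reduces to ΔP = 32μLV/D². Solving for V: V = ΔP·D²/(32μL) = 3.78e+04·(0.0066)²/(32·0.000812·553) = 0.1146 m/s.
Check: Re = ρVD/μ = 987·0.1146·0.0066/0.000812 = 919.3 < 2300, so the laminar assumption holds.
Q = V·A = 0.1146·(π/4·0.0066²) = 3.92e-06 m³/s = 3.92×10^-6 m³/s.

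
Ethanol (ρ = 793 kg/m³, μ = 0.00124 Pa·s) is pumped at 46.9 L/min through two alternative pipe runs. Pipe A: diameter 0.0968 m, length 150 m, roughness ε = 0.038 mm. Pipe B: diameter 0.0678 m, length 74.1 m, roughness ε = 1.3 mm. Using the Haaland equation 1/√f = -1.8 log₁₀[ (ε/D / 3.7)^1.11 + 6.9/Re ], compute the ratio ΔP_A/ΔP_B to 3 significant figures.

ΔP_A/ΔP_B ≈ 0.231

Pipe A: V = Q/A = 0.0007817/0.007359 = 0.1062 m/s; Re = 6575; ε/D = 0.000393; Haaland → f = 0.03515; ΔP_A = f(L/D)(ρV²/2) = 243.6 Pa.
Pipe B: V = Q/A = 0.0007817/0.00361 = 0.2165 m/s; Re = 9388; ε/D = 0.0192; Haaland → f = 0.05189; ΔP_B = f(L/D)(ρV²/2) = 1054 Pa.
ΔP_A/ΔP_B = 243.6/1054 = 0.231.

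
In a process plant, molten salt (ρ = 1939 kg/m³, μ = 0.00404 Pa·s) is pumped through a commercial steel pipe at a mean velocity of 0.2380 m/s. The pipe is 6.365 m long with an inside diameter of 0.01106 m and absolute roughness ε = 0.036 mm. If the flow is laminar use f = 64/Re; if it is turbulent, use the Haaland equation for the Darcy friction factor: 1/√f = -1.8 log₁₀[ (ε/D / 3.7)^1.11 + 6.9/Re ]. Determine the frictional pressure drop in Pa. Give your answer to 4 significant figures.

Reynolds number Re = ρVD/μ = 1939 · 0.238 · 0.01106 / 0.00404 = 1263.
Re < 2300 → laminar flow, so f = 64/Re = 64/1263 = 0.05066 (the turbulent correlation is not needed).
Darcy-Weisbach: ΔP = f(L/D)(ρV²/2) = 0.05066·(6.365/0.01106)·(1939·0.238²/2) = 0.05066·575.5·54.92 = 1601 Pa.

ΔP ≈ 1601 Pa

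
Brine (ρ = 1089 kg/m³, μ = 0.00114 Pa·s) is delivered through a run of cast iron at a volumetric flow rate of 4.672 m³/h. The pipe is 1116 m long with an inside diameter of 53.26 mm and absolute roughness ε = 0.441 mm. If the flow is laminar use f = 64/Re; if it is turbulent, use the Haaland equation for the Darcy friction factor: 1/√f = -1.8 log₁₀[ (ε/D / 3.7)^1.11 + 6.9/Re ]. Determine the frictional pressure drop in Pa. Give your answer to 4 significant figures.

Q = 4.672 m³/h = 4.672/3600 = 0.001298 m³/s.
Cross-sectional area A = πD²/4 = π(0.05326)²/4 = 0.002228 m²; mean velocity V = Q/A = 0.001298/0.002228 = 0.5825 m/s.
Reynolds number Re = ρVD/μ = 1089 · 0.5825 · 0.05326 / 0.00114 = 2.964e+04.
Re > 4000 → turbulent. Relative roughness ε/D = 0.000441/0.05326 = 0.00828. Haaland: 1/√f = -1.8 log₁₀[(0.00828/3.7)^1.11 + 6.9/2.964e+04] = -1.8 log₁₀[0.00114 + 0.000233] = 5.15, so f = 0.0377.
Darcy-Weisbach: ΔP = f(L/D)(ρV²/2) = 0.0377·(1116/0.05326)·(1089·0.5825²/2) = 0.0377·2.095e+04·184.8 = 1.46e+05 Pa.

ΔP ≈ 146000 Pa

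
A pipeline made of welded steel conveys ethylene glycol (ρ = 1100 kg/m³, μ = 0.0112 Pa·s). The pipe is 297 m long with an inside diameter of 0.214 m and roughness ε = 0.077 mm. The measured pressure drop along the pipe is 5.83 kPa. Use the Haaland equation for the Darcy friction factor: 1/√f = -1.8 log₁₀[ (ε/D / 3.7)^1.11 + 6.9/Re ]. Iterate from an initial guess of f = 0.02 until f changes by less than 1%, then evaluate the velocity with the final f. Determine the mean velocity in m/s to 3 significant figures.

V ≈ 0.497 m/s

Rearranging Darcy-Weisbach: V = √(2·ΔP·D/(f·L·ρ)). With ε/D = 7.7e-05/0.214 = 0.00036, iterate starting from f = 0.02:
  f = 0.02 → V = √(2·5830·0.214/(0.02·297·1100)) = 0.618 m/s; Re = ρVD/μ = 1.299e+04; f → 0.02928
  f = 0.02928 → V = 0.5108 m/s; Re = 1.074e+04; f → 0.03074
  f = 0.03074 → V = 0.4985 m/s; Re = 1.048e+04; f → 0.03093
Converged (Δf/f < 1%). With the final f = 0.03093: V = √(2·5830·0.214/(0.03093·297·1100)) = 0.4969 m/s.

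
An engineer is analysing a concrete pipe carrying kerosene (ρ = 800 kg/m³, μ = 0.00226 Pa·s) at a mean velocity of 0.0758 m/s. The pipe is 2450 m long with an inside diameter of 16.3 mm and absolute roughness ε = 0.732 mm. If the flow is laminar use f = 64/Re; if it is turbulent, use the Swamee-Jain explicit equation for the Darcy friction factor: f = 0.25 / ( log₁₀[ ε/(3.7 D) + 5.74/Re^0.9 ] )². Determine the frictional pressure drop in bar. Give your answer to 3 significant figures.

Reynolds number Re = ρVD/μ = 800 · 0.0758 · 0.0163 / 0.00226 = 437.4.
Re < 2300 → laminar flow, so f = 64/Re = 64/437.4 = 0.1463 (the turbulent correlation is not needed).
Darcy-Weisbach: ΔP = f(L/D)(ρV²/2) = 0.1463·(2450/0.0163)·(800·0.0758²/2) = 0.1463·1.503e+05·2.298 = 5.055e+04 Pa.
ΔP = 5.055e+04 Pa = 0.505 bar.

ΔP ≈ 0.505 bar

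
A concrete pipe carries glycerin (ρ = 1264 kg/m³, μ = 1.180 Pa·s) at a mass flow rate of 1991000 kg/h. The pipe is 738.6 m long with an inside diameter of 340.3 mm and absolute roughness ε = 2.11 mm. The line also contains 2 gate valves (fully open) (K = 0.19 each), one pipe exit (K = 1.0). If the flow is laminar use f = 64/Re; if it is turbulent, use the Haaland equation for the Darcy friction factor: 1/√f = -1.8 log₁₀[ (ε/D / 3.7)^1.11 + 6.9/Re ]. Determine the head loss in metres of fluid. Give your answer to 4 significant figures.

h_f ≈ 95.06 m

ṁ = 1991000 kg/h = 1991000/3600 = 553.1 kg/s.
A = πD²/4 = π(0.3403)²/4 = 0.09095 m²; mean velocity V = ṁ/(ρA) = 553.1/(1264 · 0.09095) = 4.811 m/s.
Reynolds number Re = ρVD/μ = 1264 · 4.811 · 0.3403 / 1.18 = 1754.
Re < 2300 → laminar flow, so f = 64/Re = 64/1754 = 0.0365 (the turbulent correlation is not needed).
Total minor-loss coefficient ΣK = 2·0.19 + 1·1 = 1.38.
ΔP = [f·L/D + ΣK]·(ρV²/2) = [0.0365·738.6/0.3403 + 1.38]·(1264·4.811²/2) = [79.21 + 1.38]·1.463e+04 = 1.179e+06 Pa.
Head loss h_f = ΔP/(ρg) = 1.179e+06/(1264·9.81) = 95.06 m.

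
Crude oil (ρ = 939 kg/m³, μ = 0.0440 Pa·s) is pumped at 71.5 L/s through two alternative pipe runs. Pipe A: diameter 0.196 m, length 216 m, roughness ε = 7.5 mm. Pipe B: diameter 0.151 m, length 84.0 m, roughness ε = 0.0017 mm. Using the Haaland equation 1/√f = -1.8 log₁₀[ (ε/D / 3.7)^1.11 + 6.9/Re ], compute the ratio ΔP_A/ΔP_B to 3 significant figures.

Pipe A: V = Q/A = 0.0715/0.03017 = 2.37 m/s; Re = 9912; ε/D = 0.0383; Haaland → f = 0.06628; ΔP_A = f(L/D)(ρV²/2) = 1.926e+05 Pa.
Pipe B: V = Q/A = 0.0715/0.01791 = 3.993 m/s; Re = 1.287e+04; ε/D = 1.13e-05; Haaland → f = 0.02886; ΔP_B = f(L/D)(ρV²/2) = 1.202e+05 Pa.
ΔP_A/ΔP_B = 1.926e+05/1.202e+05 = 1.60.

ΔP_A/ΔP_B ≈ 1.60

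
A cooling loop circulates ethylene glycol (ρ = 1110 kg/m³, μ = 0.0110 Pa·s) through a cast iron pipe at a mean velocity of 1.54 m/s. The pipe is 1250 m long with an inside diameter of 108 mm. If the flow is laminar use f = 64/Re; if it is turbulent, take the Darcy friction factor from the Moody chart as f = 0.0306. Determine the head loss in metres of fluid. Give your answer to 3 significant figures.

h_f ≈ 42.8 m

Reynolds number Re = ρVD/μ = 1110 · 1.54 · 0.108 / 0.011 = 1.678e+04.
Re > 4000 → turbulent; use the Moody-chart value f = 0.0306.
Darcy-Weisbach: ΔP = f(L/D)(ρV²/2) = 0.0306·(1250/0.108)·(1110·1.54²/2) = 0.0306·1.157e+04·1316 = 4.662e+05 Pa.
Head loss h_f = ΔP/(ρg) = 4.662e+05/(1110·9.81) = 42.8 m.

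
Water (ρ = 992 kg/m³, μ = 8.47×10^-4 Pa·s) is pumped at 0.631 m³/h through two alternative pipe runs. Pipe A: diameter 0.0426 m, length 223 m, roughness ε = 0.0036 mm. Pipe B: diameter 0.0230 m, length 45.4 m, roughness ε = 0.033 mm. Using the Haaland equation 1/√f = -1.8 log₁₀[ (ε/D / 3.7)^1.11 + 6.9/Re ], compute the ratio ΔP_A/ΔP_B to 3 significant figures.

ΔP_A/ΔP_B ≈ 0.252

Pipe A: V = Q/A = 0.0001753/0.001425 = 0.123 m/s; Re = 6136; ε/D = 8.45e-05; Haaland → f = 0.03556; ΔP_A = f(L/D)(ρV²/2) = 1396 Pa.
Pipe B: V = Q/A = 0.0001753/0.0004155 = 0.4219 m/s; Re = 1.136e+04; ε/D = 0.00143; Haaland → f = 0.03185; ΔP_B = f(L/D)(ρV²/2) = 5549 Pa.
ΔP_A/ΔP_B = 1396/5549 = 0.252.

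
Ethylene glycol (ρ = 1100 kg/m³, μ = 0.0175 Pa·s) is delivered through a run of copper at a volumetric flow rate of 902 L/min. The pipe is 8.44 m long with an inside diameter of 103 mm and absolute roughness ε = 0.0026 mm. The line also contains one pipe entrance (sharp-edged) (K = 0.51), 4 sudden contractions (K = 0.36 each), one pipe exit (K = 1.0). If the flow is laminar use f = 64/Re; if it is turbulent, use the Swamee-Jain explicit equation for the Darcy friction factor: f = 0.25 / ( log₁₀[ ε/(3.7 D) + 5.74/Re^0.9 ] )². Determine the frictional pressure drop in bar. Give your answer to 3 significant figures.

Q = 902 L/min = 902/60000 = 0.01503 m³/s.
Cross-sectional area A = πD²/4 = π(0.103)²/4 = 0.008332 m²; mean velocity V = Q/A = 0.01503/0.008332 = 1.804 m/s.
Reynolds number Re = ρVD/μ = 1100 · 1.804 · 0.103 / 0.0175 = 1.168e+04.
Re > 4000 → turbulent. Relative roughness ε/D = 2.6e-06/0.103 = 2.52e-05. Swamee-Jain: f = 0.25/(log₁₀[2.52e-05/3.7 + 5.74/1.168e+04^0.9])² = 0.25/(log₁₀[6.82e-06 + 0.00125])² = 0.25/(-2.899)² = 0.02974.
Total minor-loss coefficient ΣK = 1·0.51 + 4·0.36 + 1·1 = 2.95.
ΔP = [f·L/D + ΣK]·(ρV²/2) = [0.02974·8.44/0.103 + 2.95]·(1100·1.804²/2) = [2.437 + 2.95]·1790 = 9644 Pa.
ΔP = 9644 Pa = 0.0964 bar.

ΔP ≈ 0.0964 bar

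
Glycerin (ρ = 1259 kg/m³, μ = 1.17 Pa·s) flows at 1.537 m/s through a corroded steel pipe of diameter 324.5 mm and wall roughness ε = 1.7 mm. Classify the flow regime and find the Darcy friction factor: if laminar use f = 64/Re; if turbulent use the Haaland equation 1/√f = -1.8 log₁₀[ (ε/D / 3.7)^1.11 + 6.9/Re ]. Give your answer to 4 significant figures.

Re = ρVD/μ = 1259·1.537·0.3245/1.17 = 536.7.
Re < 2300 → laminar, so f = 64/Re = 0.1192 (roughness is irrelevant in laminar flow).

f ≈ 0.1192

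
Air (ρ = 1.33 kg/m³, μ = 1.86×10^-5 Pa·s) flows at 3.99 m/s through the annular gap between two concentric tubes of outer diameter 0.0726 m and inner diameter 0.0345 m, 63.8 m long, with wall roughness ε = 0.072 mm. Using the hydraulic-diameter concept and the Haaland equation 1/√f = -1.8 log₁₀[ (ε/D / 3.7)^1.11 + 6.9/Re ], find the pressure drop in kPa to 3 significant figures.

ΔP ≈ 0.582 kPa

Hydraulic diameter D_h = 4A/P = D_o - D_i = 0.0726 - 0.0345 = 0.0381 m.
Re = ρVD_h/μ = 1.33·3.99·0.0381/1.86e-05 = 1.087e+04.
ε/D_h = 7.2e-05/0.0381 = 0.00189; Haaland gives 1/√f = -1.8 log₁₀[0.000222+0.000635] = 5.521, so f = 0.03281.
ΔP = f(L/D_h)(ρV²/2) = 0.03281·63.8/0.0381·10.59 = 581.6 Pa.
ΔP = 0.582 kPa.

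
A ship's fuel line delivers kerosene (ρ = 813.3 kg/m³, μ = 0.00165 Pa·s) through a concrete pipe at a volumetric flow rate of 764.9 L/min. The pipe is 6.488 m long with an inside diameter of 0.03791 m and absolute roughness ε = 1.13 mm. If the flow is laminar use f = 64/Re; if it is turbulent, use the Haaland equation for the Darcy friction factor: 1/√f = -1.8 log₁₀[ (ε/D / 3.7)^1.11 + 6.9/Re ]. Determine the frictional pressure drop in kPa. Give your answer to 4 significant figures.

ΔP ≈ 508.5 kPa

Q = 764.9 L/min = 764.9/60000 = 0.01275 m³/s.
Cross-sectional area A = πD²/4 = π(0.03791)²/4 = 0.001129 m²; mean velocity V = Q/A = 0.01275/0.001129 = 11.29 m/s.
Reynolds number Re = ρVD/μ = 813.3 · 11.29 · 0.03791 / 0.00165 = 2.11e+05.
Re > 4000 → turbulent. Relative roughness ε/D = 0.00113/0.03791 = 0.0298. Haaland: 1/√f = -1.8 log₁₀[(0.0298/3.7)^1.11 + 6.9/2.11e+05] = -1.8 log₁₀[0.00474 + 3.27e-05] = 4.178, so f = 0.05728.
Darcy-Weisbach: ΔP = f(L/D)(ρV²/2) = 0.05728·(6.488/0.03791)·(813.3·11.29²/2) = 0.05728·171.1·5.187e+04 = 5.085e+05 Pa.
ΔP = 5.085e+05 Pa = 508.5 kPa.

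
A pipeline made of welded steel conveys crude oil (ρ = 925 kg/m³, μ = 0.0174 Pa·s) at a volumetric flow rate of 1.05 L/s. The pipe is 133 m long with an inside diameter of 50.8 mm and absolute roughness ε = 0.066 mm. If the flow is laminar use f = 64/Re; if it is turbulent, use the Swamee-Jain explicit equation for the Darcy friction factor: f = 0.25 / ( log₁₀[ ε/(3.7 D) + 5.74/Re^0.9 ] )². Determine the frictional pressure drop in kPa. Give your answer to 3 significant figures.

Q = 1.05 L/s = 1.05/1000 = 0.00105 m³/s.
Cross-sectional area A = πD²/4 = π(0.0508)²/4 = 0.002027 m²; mean velocity V = Q/A = 0.00105/0.002027 = 0.5181 m/s.
Reynolds number Re = ρVD/μ = 925 · 0.5181 · 0.0508 / 0.0174 = 1399.
Re < 2300 → laminar flow, so f = 64/Re = 64/1399 = 0.04575 (the turbulent correlation is not needed).
Darcy-Weisbach: ΔP = f(L/D)(ρV²/2) = 0.04575·(133/0.0508)·(925·0.5181²/2) = 0.04575·2618·124.1 = 1.487e+04 Pa.
ΔP = 1.487e+04 Pa = 14.9 kPa.

ΔP ≈ 14.9 kPa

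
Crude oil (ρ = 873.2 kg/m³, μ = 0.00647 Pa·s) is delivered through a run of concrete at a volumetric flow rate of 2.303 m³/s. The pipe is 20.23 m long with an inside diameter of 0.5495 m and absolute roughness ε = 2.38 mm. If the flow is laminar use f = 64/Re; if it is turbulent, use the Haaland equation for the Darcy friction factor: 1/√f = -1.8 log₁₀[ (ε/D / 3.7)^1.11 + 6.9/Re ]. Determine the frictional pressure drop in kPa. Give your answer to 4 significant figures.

Cross-sectional area A = πD²/4 = π(0.5495)²/4 = 0.2372 m²; mean velocity V = Q/A = 2.303/0.2372 = 9.711 m/s.
Reynolds number Re = ρVD/μ = 873.2 · 9.711 · 0.5495 / 0.00647 = 7.202e+05.
Re > 4000 → turbulent. Relative roughness ε/D = 0.00238/0.5495 = 0.00433. Haaland: 1/√f = -1.8 log₁₀[(0.00433/3.7)^1.11 + 6.9/7.202e+05] = -1.8 log₁₀[0.000557 + 9.58e-06] = 5.844, so f = 0.02928.
Darcy-Weisbach: ΔP = f(L/D)(ρV²/2) = 0.02928·(20.23/0.5495)·(873.2·9.711²/2) = 0.02928·36.82·4.117e+04 = 4.438e+04 Pa.
ΔP = 4.438e+04 Pa = 44.38 kPa.

ΔP ≈ 44.38 kPa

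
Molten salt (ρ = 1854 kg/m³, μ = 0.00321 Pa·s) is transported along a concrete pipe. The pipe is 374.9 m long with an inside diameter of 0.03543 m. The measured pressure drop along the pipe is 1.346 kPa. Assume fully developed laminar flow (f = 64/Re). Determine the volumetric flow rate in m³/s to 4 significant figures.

Q ≈ 4.326×10^-5 m³/s

For laminar flow, f = 64/Re with Re = ρVD/μ, so Darcy-Weisbach reduces to ΔP = 32μLV/D². Solving for V: V = ΔP·D²/(32μL) = 1346·(0.03543)²/(32·0.00321·374.9) = 0.04387 m/s.
Check: Re = ρVD/μ = 1854·0.04387·0.03543/0.00321 = 897.8 < 2300, so the laminar assumption holds.
Q = V·A = 0.04387·(π/4·0.03543²) = 4.326e-05 m³/s = 4.326×10^-5 m³/s.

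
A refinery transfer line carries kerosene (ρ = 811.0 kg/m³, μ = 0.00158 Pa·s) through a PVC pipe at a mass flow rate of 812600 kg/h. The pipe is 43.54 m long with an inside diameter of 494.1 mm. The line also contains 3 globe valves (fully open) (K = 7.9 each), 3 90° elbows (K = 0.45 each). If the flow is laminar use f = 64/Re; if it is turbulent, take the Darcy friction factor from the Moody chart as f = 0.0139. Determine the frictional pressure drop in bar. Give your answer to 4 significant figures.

ΔP ≈ 0.2245 bar

ṁ = 812600 kg/h = 812600/3600 = 225.7 kg/s.
A = πD²/4 = π(0.4941)²/4 = 0.1917 m²; mean velocity V = ṁ/(ρA) = 225.7/(811 · 0.1917) = 1.452 m/s.
Reynolds number Re = ρVD/μ = 811 · 1.452 · 0.4941 / 0.00158 = 3.681e+05.
Re > 4000 → turbulent; use the Moody-chart value f = 0.0139.
Total minor-loss coefficient ΣK = 3·7.9 + 3·0.45 = 25.1.
ΔP = [f·L/D + ΣK]·(ρV²/2) = [0.0139·43.54/0.4941 + 25.1]·(811·1.452²/2) = [1.225 + 25.1]·854.4 = 2.245e+04 Pa.
ΔP = 2.245e+04 Pa = 0.2245 bar.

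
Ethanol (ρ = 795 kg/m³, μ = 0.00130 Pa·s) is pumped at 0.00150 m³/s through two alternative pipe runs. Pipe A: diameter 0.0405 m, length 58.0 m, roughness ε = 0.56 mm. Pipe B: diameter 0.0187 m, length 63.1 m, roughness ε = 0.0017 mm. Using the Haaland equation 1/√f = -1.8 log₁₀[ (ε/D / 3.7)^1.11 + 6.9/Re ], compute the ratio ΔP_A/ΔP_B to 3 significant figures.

Pipe A: V = Q/A = 0.0015/0.001288 = 1.164 m/s; Re = 2.884e+04; ε/D = 0.0138; Haaland → f = 0.04409; ΔP_A = f(L/D)(ρV²/2) = 3.403e+04 Pa.
Pipe B: V = Q/A = 0.0015/0.0002746 = 5.462 m/s; Re = 6.246e+04; ε/D = 9.09e-05; Haaland → f = 0.02001; ΔP_B = f(L/D)(ρV²/2) = 8.005e+05 Pa.
ΔP_A/ΔP_B = 3.403e+04/8.005e+05 = 0.0425.

ΔP_A/ΔP_B ≈ 0.0425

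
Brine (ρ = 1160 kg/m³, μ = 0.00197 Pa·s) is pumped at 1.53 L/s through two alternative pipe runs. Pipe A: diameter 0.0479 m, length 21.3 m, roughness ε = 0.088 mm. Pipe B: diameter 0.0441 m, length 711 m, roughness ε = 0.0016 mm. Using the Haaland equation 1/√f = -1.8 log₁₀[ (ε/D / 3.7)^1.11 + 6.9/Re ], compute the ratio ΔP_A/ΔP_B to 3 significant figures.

ΔP_A/ΔP_B ≈ 0.0232

Pipe A: V = Q/A = 0.00153/0.001802 = 0.849 m/s; Re = 2.395e+04; ε/D = 0.00184; Haaland → f = 0.02837; ΔP_A = f(L/D)(ρV²/2) = 5275 Pa.
Pipe B: V = Q/A = 0.00153/0.001527 = 1.002 m/s; Re = 2.601e+04; ε/D = 3.63e-05; Haaland → f = 0.02419; ΔP_B = f(L/D)(ρV²/2) = 2.27e+05 Pa.
ΔP_A/ΔP_B = 5275/2.27e+05 = 0.0232.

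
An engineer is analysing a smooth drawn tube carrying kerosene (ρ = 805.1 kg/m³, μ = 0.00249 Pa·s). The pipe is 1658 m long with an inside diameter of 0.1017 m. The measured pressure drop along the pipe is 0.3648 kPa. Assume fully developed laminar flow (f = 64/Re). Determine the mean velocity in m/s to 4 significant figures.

V ≈ 0.02856 m/s

For laminar flow, f = 64/Re with Re = ρVD/μ, so Darcy-Weisbach reduces to ΔP = 32μLV/D². Solving for V: V = ΔP·D²/(32μL) = 364.8·(0.1017)²/(32·0.00249·1658) = 0.02856 m/s.
Check: Re = ρVD/μ = 805.1·0.02856·0.1017/0.00249 = 939.1 < 2300, so the laminar assumption holds.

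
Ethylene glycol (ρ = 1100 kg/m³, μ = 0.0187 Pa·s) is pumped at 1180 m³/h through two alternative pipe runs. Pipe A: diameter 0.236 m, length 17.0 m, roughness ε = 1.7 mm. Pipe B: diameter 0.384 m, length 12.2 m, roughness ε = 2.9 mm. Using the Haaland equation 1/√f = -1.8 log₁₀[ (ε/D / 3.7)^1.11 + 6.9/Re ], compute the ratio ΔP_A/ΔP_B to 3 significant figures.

Pipe A: V = Q/A = 0.3278/0.04374 = 7.493 m/s; Re = 1.04e+05; ε/D = 0.0072; Haaland → f = 0.03475; ΔP_A = f(L/D)(ρV²/2) = 7.729e+04 Pa.
Pipe B: V = Q/A = 0.3278/0.1158 = 2.83 m/s; Re = 6.393e+04; ε/D = 0.00755; Haaland → f = 0.03564; ΔP_B = f(L/D)(ρV²/2) = 4988 Pa.
ΔP_A/ΔP_B = 7.729e+04/4988 = 15.5.

ΔP_A/ΔP_B ≈ 15.5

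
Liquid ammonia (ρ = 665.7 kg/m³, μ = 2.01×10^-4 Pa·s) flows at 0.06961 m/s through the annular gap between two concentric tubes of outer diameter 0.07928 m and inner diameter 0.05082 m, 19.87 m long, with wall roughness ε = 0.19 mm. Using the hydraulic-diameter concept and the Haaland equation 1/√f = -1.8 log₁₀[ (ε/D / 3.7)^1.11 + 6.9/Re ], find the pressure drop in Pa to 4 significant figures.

ΔP ≈ 47.34 Pa

Hydraulic diameter D_h = 4A/P = D_o - D_i = 0.07928 - 0.05082 = 0.02846 m.
Re = ρVD_h/μ = 665.7·0.06961·0.02846/0.000201 = 6561.
ε/D_h = 0.00019/0.02846 = 0.00668; Haaland gives 1/√f = -1.8 log₁₀[0.000901+0.00105] = 4.877, so f = 0.04204.
ΔP = f(L/D_h)(ρV²/2) = 0.04204·19.87/0.02846·1.613 = 47.34 Pa.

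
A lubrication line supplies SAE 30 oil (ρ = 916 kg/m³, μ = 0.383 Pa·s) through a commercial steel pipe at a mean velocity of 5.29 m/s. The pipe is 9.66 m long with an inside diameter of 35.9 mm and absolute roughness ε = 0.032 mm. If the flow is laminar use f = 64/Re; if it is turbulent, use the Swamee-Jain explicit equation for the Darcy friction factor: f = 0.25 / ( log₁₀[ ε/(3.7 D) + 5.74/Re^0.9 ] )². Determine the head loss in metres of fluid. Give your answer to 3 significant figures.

Reynolds number Re = ρVD/μ = 916 · 5.29 · 0.0359 / 0.383 = 454.2.
Re < 2300 → laminar flow, so f = 64/Re = 64/454.2 = 0.1409 (the turbulent correlation is not needed).
Darcy-Weisbach: ΔP = f(L/D)(ρV²/2) = 0.1409·(9.66/0.0359)·(916·5.29²/2) = 0.1409·269.1·1.282e+04 = 4.86e+05 Pa.
Head loss h_f = ΔP/(ρg) = 4.86e+05/(916·9.81) = 54.1 m.

h_f ≈ 54.1 m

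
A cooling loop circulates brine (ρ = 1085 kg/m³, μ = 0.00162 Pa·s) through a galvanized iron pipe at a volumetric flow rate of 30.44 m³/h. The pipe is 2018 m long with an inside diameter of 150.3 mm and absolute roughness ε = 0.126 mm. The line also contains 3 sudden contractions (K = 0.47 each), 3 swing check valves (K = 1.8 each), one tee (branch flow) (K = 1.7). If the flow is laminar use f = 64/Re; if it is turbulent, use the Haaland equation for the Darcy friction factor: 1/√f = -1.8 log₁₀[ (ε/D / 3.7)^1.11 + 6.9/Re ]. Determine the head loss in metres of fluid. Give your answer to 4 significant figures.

h_f ≈ 3.737 m

Q = 30.44 m³/h = 30.44/3600 = 0.008456 m³/s.
Cross-sectional area A = πD²/4 = π(0.1503)²/4 = 0.01774 m²; mean velocity V = Q/A = 0.008456/0.01774 = 0.4766 m/s.
Reynolds number Re = ρVD/μ = 1085 · 0.4766 · 0.1503 / 0.00162 = 4.797e+04.
Re > 4000 → turbulent. Relative roughness ε/D = 0.000126/0.1503 = 0.000838. Haaland: 1/√f = -1.8 log₁₀[(0.000838/3.7)^1.11 + 6.9/4.797e+04] = -1.8 log₁₀[9e-05 + 0.000144] = 6.536, so f = 0.02341.
Total minor-loss coefficient ΣK = 3·0.47 + 3·1.8 + 1·1.7 = 8.51.
ΔP = [f·L/D + ΣK]·(ρV²/2) = [0.02341·2018/0.1503 + 8.51]·(1085·0.4766²/2) = [314.3 + 8.51]·123.2 = 3.978e+04 Pa.
Head loss h_f = ΔP/(ρg) = 3.978e+04/(1085·9.81) = 3.737 m.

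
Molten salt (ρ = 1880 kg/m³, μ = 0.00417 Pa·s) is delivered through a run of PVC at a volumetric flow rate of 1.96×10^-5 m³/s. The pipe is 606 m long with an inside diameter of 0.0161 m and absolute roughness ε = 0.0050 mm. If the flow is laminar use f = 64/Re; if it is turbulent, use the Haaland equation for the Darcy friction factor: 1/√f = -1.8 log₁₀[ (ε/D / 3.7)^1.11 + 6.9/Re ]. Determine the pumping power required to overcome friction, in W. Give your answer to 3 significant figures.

Cross-sectional area A = πD²/4 = π(0.0161)²/4 = 0.0002036 m²; mean velocity V = Q/A = 1.96e-05/0.0002036 = 0.09628 m/s.
Reynolds number Re = ρVD/μ = 1880 · 0.09628 · 0.0161 / 0.00417 = 698.8.
Re < 2300 → laminar flow, so f = 64/Re = 64/698.8 = 0.09158 (the turbulent correlation is not needed).
Darcy-Weisbach: ΔP = f(L/D)(ρV²/2) = 0.09158·(606/0.0161)·(1880·0.09628²/2) = 0.09158·3.764e+04·8.713 = 3.003e+04 Pa.
Pumping power P = QΔP = 1.96e-05·3.003e+04 = 0.5887 W = 0.589 W.

P ≈ 0.589 W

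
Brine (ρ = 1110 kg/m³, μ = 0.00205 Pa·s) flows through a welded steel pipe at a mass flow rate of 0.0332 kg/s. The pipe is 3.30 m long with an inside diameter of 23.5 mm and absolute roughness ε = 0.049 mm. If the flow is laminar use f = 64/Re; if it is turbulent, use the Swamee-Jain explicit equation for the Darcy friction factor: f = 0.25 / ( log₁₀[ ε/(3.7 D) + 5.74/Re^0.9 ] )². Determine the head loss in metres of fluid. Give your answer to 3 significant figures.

h_f ≈ 0.00248 m

A = πD²/4 = π(0.0235)²/4 = 0.0004337 m²; mean velocity V = ṁ/(ρA) = 0.0332/(1110 · 0.0004337) = 0.06896 m/s.
Reynolds number Re = ρVD/μ = 1110 · 0.06896 · 0.0235 / 0.00205 = 877.5.
Re < 2300 → laminar flow, so f = 64/Re = 64/877.5 = 0.07294 (the turbulent correlation is not needed).
Darcy-Weisbach: ΔP = f(L/D)(ρV²/2) = 0.07294·(3.3/0.0235)·(1110·0.06896²/2) = 0.07294·140.4·2.639 = 27.03 Pa.
Head loss h_f = ΔP/(ρg) = 27.03/(1110·9.81) = 0.00248 m.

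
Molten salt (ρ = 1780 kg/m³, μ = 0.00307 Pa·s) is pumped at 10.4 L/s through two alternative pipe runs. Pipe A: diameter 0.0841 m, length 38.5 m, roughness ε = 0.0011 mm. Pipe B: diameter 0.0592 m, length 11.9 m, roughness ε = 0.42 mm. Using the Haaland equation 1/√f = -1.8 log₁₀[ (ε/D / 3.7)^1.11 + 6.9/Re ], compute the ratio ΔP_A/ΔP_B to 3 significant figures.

ΔP_A/ΔP_B ≈ 0.296

Pipe A: V = Q/A = 0.0104/0.005555 = 1.872 m/s; Re = 9.129e+04; ε/D = 1.31e-05; Haaland → f = 0.01821; ΔP_A = f(L/D)(ρV²/2) = 2.601e+04 Pa.
Pipe B: V = Q/A = 0.0104/0.002753 = 3.778 m/s; Re = 1.297e+05; ε/D = 0.00709; Haaland → f = 0.03446; ΔP_B = f(L/D)(ρV²/2) = 8.8e+04 Pa.
ΔP_A/ΔP_B = 2.601e+04/8.8e+04 = 0.296.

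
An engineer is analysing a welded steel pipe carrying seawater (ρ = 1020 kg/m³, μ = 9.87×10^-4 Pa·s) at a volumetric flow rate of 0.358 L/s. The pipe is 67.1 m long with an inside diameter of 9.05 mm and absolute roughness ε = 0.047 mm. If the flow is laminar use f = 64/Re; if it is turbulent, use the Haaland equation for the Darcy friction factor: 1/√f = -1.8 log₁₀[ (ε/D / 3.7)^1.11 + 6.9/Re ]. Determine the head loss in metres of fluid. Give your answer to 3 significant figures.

Q = 0.358 L/s = 0.358/1000 = 0.000358 m³/s.
Cross-sectional area A = πD²/4 = π(0.00905)²/4 = 6.433e-05 m²; mean velocity V = Q/A = 0.000358/6.433e-05 = 5.565 m/s.
Reynolds number Re = ρVD/μ = 1020 · 5.565 · 0.00905 / 0.000987 = 5.205e+04.
Re > 4000 → turbulent. Relative roughness ε/D = 4.7e-05/0.00905 = 0.00519. Haaland: 1/√f = -1.8 log₁₀[(0.00519/3.7)^1.11 + 6.9/5.205e+04] = -1.8 log₁₀[0.000681 + 0.000133] = 5.561, so f = 0.03234.
Darcy-Weisbach: ΔP = f(L/D)(ρV²/2) = 0.03234·(67.1/0.00905)·(1020·5.565²/2) = 0.03234·7414·1.58e+04 = 3.788e+06 Pa.
Head loss h_f = ΔP/(ρg) = 3.788e+06/(1020·9.81) = 379 m.

h_f ≈ 379 m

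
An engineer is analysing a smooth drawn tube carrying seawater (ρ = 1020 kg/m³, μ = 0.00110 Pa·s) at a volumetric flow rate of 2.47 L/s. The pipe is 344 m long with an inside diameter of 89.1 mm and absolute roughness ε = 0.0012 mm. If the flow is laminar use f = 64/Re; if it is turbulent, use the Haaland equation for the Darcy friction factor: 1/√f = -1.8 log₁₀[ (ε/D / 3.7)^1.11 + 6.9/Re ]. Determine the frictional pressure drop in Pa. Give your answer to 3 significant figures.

ΔP ≈ 7060 Pa

Q = 2.47 L/s = 2.47/1000 = 0.00247 m³/s.
Cross-sectional area A = πD²/4 = π(0.0891)²/4 = 0.006235 m²; mean velocity V = Q/A = 0.00247/0.006235 = 0.3961 m/s.
Reynolds number Re = ρVD/μ = 1020 · 0.3961 · 0.0891 / 0.0011 = 3.273e+04.
Re > 4000 → turbulent. Relative roughness ε/D = 1.2e-06/0.0891 = 1.35e-05. Haaland: 1/√f = -1.8 log₁₀[(1.35e-05/3.7)^1.11 + 6.9/3.273e+04] = -1.8 log₁₀[9.18e-07 + 0.000211] = 6.614, so f = 0.02286.
Darcy-Weisbach: ΔP = f(L/D)(ρV²/2) = 0.02286·(344/0.0891)·(1020·0.3961²/2) = 0.02286·3861·80.03 = 7065 Pa.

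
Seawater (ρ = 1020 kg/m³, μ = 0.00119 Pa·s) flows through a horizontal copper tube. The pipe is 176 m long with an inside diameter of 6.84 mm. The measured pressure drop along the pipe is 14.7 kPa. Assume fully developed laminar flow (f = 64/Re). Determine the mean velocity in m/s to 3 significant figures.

For laminar flow, f = 64/Re with Re = ρVD/μ, so Darcy-Weisbach reduces to ΔP = 32μLV/D². Solving for V: V = ΔP·D²/(32μL) = 1.47e+04·(0.00684)²/(32·0.00119·176) = 0.1026 m/s.
Check: Re = ρVD/μ = 1020·0.1026·0.00684/0.00119 = 601.6 < 2300, so the laminar assumption holds.

V ≈ 0.103 m/s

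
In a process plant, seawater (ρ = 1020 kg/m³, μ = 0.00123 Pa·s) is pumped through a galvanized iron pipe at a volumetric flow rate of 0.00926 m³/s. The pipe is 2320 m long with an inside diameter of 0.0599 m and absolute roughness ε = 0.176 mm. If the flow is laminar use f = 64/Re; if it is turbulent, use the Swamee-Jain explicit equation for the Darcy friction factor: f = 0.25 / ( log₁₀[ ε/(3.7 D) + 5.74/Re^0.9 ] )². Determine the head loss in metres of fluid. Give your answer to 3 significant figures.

h_f ≈ 576 m

Cross-sectional area A = πD²/4 = π(0.0599)²/4 = 0.002818 m²; mean velocity V = Q/A = 0.00926/0.002818 = 3.286 m/s.
Reynolds number Re = ρVD/μ = 1020 · 3.286 · 0.0599 / 0.00123 = 1.632e+05.
Re > 4000 → turbulent. Relative roughness ε/D = 0.000176/0.0599 = 0.00294. Swamee-Jain: f = 0.25/(log₁₀[0.00294/3.7 + 5.74/1.632e+05^0.9])² = 0.25/(log₁₀[0.000794 + 0.000117])² = 0.25/(-3.041)² = 0.02704.
Darcy-Weisbach: ΔP = f(L/D)(ρV²/2) = 0.02704·(2320/0.0599)·(1020·3.286²/2) = 0.02704·3.873e+04·5507 = 5.768e+06 Pa.
Head loss h_f = ΔP/(ρg) = 5.768e+06/(1020·9.81) = 576 m.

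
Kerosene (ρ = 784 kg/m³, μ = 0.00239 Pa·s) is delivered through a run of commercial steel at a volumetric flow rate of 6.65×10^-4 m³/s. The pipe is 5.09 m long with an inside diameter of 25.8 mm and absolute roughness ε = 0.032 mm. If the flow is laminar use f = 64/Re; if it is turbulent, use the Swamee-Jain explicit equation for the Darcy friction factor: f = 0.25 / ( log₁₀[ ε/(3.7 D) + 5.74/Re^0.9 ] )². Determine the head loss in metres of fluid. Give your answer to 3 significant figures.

h_f ≈ 0.529 m

Cross-sectional area A = πD²/4 = π(0.0258)²/4 = 0.0005228 m²; mean velocity V = Q/A = 0.000665/0.0005228 = 1.272 m/s.
Reynolds number Re = ρVD/μ = 784 · 1.272 · 0.0258 / 0.00239 = 1.077e+04.
Re > 4000 → turbulent. Relative roughness ε/D = 3.2e-05/0.0258 = 0.00124. Swamee-Jain: f = 0.25/(log₁₀[0.00124/3.7 + 5.74/1.077e+04^0.9])² = 0.25/(log₁₀[0.000335 + 0.00135])² = 0.25/(-2.774)² = 0.0325.
Darcy-Weisbach: ΔP = f(L/D)(ρV²/2) = 0.0325·(5.09/0.0258)·(784·1.272²/2) = 0.0325·197.3·634.3 = 4067 Pa.
Head loss h_f = ΔP/(ρg) = 4067/(784·9.81) = 0.529 m.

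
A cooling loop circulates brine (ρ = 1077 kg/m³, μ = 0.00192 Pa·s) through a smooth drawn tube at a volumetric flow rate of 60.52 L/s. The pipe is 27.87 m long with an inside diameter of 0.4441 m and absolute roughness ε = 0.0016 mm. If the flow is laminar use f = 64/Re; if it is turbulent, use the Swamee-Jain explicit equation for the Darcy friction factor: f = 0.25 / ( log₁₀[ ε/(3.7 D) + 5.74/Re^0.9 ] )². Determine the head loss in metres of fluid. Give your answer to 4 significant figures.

Q = 60.52 L/s = 60.52/1000 = 0.06052 m³/s.
Cross-sectional area A = πD²/4 = π(0.4441)²/4 = 0.1549 m²; mean velocity V = Q/A = 0.06052/0.1549 = 0.3907 m/s.
Reynolds number Re = ρVD/μ = 1077 · 0.3907 · 0.4441 / 0.00192 = 9.733e+04.
Re > 4000 → turbulent. Relative roughness ε/D = 1.6e-06/0.4441 = 3.6e-06. Swamee-Jain: f = 0.25/(log₁₀[3.6e-06/3.7 + 5.74/9.733e+04^0.9])² = 0.25/(log₁₀[9.74e-07 + 0.000186])² = 0.25/(-3.728)² = 0.01799.
Darcy-Weisbach: ΔP = f(L/D)(ρV²/2) = 0.01799·(27.87/0.4441)·(1077·0.3907²/2) = 0.01799·62.76·82.2 = 92.78 Pa.
Head loss h_f = ΔP/(ρg) = 92.78/(1077·9.81) = 0.008782 m.

h_f ≈ 0.008782 m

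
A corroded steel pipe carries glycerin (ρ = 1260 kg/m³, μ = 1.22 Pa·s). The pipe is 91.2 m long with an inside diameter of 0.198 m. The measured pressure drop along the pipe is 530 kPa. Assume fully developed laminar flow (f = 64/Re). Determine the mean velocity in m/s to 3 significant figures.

V ≈ 5.84 m/s

For laminar flow, f = 64/Re with Re = ρVD/μ, so Darcy-Weisbach reduces to ΔP = 32μLV/D². Solving for V: V = ΔP·D²/(32μL) = 5.3e+05·(0.198)²/(32·1.22·91.2) = 5.836 m/s.
Check: Re = ρVD/μ = 1260·5.836·0.198/1.22 = 1193 < 2300, so the laminar assumption holds.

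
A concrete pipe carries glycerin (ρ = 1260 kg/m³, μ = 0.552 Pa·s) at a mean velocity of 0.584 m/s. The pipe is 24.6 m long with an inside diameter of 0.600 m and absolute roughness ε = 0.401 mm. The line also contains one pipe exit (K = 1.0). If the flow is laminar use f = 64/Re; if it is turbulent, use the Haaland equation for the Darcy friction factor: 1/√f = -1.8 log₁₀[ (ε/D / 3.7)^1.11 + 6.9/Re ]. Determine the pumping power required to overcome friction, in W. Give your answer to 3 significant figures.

P ≈ 152 W

Reynolds number Re = ρVD/μ = 1260 · 0.584 · 0.6 / 0.552 = 799.8.
Re < 2300 → laminar flow, so f = 64/Re = 64/799.8 = 0.08002 (the turbulent correlation is not needed).
Total minor-loss coefficient ΣK = 1·1 = 1.
ΔP = [f·L/D + ΣK]·(ρV²/2) = [0.08002·24.6/0.6 + 1]·(1260·0.584²/2) = [3.281 + 1]·214.9 = 919.8 Pa.
Q = V·A = 0.584·0.2827 = 0.1651 m³/s.
Pumping power P = QΔP = 0.1651·919.8 = 151.9 W = 152 W.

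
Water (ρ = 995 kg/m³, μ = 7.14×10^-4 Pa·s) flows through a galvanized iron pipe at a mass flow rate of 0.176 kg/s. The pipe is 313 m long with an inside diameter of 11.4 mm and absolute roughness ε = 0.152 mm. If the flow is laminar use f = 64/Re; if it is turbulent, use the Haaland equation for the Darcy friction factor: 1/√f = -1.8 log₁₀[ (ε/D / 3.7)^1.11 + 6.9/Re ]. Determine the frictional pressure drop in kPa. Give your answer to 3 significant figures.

ΔP ≈ 1790 kPa

A = πD²/4 = π(0.0114)²/4 = 0.0001021 m²; mean velocity V = ṁ/(ρA) = 0.176/(995 · 0.0001021) = 1.733 m/s.
Reynolds number Re = ρVD/μ = 995 · 1.733 · 0.0114 / 0.000714 = 2.753e+04.
Re > 4000 → turbulent. Relative roughness ε/D = 0.000152/0.0114 = 0.0133. Haaland: 1/√f = -1.8 log₁₀[(0.0133/3.7)^1.11 + 6.9/2.753e+04] = -1.8 log₁₀[0.00194 + 0.000251] = 4.787, so f = 0.04364.
Darcy-Weisbach: ΔP = f(L/D)(ρV²/2) = 0.04364·(313/0.0114)·(995·1.733²/2) = 0.04364·2.746e+04·1494 = 1.79e+06 Pa.
ΔP = 1.79e+06 Pa = 1790 kPa.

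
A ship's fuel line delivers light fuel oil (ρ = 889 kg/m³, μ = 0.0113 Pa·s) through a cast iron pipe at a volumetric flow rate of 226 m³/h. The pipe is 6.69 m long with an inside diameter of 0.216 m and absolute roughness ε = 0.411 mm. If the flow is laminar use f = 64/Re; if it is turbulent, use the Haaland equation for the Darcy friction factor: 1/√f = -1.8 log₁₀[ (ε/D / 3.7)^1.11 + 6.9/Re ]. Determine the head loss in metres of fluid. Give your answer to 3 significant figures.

h_f ≈ 0.128 m

Q = 226 m³/h = 226/3600 = 0.06278 m³/s.
Cross-sectional area A = πD²/4 = π(0.216)²/4 = 0.03664 m²; mean velocity V = Q/A = 0.06278/0.03664 = 1.713 m/s.
Reynolds number Re = ρVD/μ = 889 · 1.713 · 0.216 / 0.0113 = 2.911e+04.
Re > 4000 → turbulent. Relative roughness ε/D = 0.000411/0.216 = 0.0019. Haaland: 1/√f = -1.8 log₁₀[(0.0019/3.7)^1.11 + 6.9/2.911e+04] = -1.8 log₁₀[0.000224 + 0.000237] = 6.006, so f = 0.02772.
Darcy-Weisbach: ΔP = f(L/D)(ρV²/2) = 0.02772·(6.69/0.216)·(889·1.713²/2) = 0.02772·30.97·1305 = 1120 Pa.
Head loss h_f = ΔP/(ρg) = 1120/(889·9.81) = 0.128 m.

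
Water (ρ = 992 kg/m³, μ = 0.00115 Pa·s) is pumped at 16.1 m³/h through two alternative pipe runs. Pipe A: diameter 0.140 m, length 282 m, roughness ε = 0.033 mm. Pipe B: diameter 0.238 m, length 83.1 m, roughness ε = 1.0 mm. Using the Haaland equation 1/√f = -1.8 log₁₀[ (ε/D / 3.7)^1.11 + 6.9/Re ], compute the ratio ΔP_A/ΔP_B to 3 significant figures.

ΔP_A/ΔP_B ≈ 33.7

Pipe A: V = Q/A = 0.004472/0.01539 = 0.2905 m/s; Re = 3.508e+04; ε/D = 0.000236; Haaland → f = 0.02304; ΔP_A = f(L/D)(ρV²/2) = 1943 Pa.
Pipe B: V = Q/A = 0.004472/0.04449 = 0.1005 m/s; Re = 2.064e+04; ε/D = 0.0042; Haaland → f = 0.03298; ΔP_B = f(L/D)(ρV²/2) = 57.72 Pa.
ΔP_A/ΔP_B = 1943/57.72 = 33.7.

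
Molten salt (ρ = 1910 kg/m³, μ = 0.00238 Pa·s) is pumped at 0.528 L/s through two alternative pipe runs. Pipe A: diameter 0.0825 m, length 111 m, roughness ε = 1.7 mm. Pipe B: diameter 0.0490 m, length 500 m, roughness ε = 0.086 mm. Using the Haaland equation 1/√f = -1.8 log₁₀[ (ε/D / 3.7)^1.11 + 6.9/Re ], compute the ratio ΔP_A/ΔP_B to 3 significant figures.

ΔP_A/ΔP_B ≈ 0.0276

Pipe A: V = Q/A = 0.000528/0.005346 = 0.09877 m/s; Re = 6540; ε/D = 0.0206; Haaland → f = 0.05464; ΔP_A = f(L/D)(ρV²/2) = 685 Pa.
Pipe B: V = Q/A = 0.000528/0.001886 = 0.28 m/s; Re = 1.101e+04; ε/D = 0.00176; Haaland → f = 0.03253; ΔP_B = f(L/D)(ρV²/2) = 2.485e+04 Pa.
ΔP_A/ΔP_B = 685/2.485e+04 = 0.0276.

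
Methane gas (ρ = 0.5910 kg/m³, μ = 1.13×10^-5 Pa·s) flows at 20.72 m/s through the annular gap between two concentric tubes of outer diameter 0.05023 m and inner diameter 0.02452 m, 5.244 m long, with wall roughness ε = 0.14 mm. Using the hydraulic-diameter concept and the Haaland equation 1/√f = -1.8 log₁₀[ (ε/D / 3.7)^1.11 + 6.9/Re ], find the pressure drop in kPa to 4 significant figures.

Hydraulic diameter D_h = 4A/P = D_o - D_i = 0.05023 - 0.02452 = 0.02571 m.
Re = ρVD_h/μ = 0.591·20.72·0.02571/1.13e-05 = 2.786e+04.
ε/D_h = 0.00014/0.02571 = 0.00545; Haaland gives 1/√f = -1.8 log₁₀[0.000718+0.000248] = 5.427, so f = 0.03395.
ΔP = f(L/D_h)(ρV²/2) = 0.03395·5.244/0.02571·126.9 = 878.5 Pa.
ΔP = 0.8785 kPa.

ΔP ≈ 0.8785 kPa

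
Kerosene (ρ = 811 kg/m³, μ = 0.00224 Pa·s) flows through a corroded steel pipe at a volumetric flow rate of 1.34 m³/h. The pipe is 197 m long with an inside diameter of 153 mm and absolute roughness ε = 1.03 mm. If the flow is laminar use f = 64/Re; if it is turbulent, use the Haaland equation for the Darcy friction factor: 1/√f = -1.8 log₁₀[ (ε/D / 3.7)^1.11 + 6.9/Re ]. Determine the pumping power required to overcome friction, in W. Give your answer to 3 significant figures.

P ≈ 0.00455 W

Q = 1.34 m³/h = 1.34/3600 = 0.0003722 m³/s.
Cross-sectional area A = πD²/4 = π(0.153)²/4 = 0.01839 m²; mean velocity V = Q/A = 0.0003722/0.01839 = 0.02025 m/s.
Reynolds number Re = ρVD/μ = 811 · 0.02025 · 0.153 / 0.00224 = 1121.
Re < 2300 → laminar flow, so f = 64/Re = 64/1121 = 0.05707 (the turbulent correlation is not needed).
Darcy-Weisbach: ΔP = f(L/D)(ρV²/2) = 0.05707·(197/0.153)·(811·0.02025²/2) = 0.05707·1288·0.1662 = 12.21 Pa.
Pumping power P = QΔP = 0.0003722·12.21 = 0.004546 W = 0.00455 W.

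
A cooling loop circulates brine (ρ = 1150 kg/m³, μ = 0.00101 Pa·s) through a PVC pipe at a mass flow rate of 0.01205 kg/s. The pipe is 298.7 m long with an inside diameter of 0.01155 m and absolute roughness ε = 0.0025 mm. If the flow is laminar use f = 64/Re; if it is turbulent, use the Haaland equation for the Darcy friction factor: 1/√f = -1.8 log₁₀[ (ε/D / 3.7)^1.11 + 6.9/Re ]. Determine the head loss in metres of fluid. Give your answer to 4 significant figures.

h_f ≈ 0.6415 m

A = πD²/4 = π(0.01155)²/4 = 0.0001048 m²; mean velocity V = ṁ/(ρA) = 0.01205/(1150 · 0.0001048) = 0.1 m/s.
Reynolds number Re = ρVD/μ = 1150 · 0.1 · 0.01155 / 0.00101 = 1315.
Re < 2300 → laminar flow, so f = 64/Re = 64/1315 = 0.04866 (the turbulent correlation is not needed).
Darcy-Weisbach: ΔP = f(L/D)(ρV²/2) = 0.04866·(298.7/0.01155)·(1150·0.1²/2) = 0.04866·2.586e+04·5.751 = 7237 Pa.
Head loss h_f = ΔP/(ρg) = 7237/(1150·9.81) = 0.6415 m.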